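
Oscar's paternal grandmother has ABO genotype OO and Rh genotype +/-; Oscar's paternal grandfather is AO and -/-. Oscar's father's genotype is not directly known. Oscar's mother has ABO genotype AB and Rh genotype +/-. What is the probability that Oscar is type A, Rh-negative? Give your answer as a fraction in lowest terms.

Oscar's father's ABO genotype from OO × AO: 1/2 AO, 1/2 OO.
Crossing each possibility with the mother AB and summing P(type A): 1/2·1/2 + 1/2·1/2 = 1/2.
Similarly for Rh via the father's Rh distribution: P(Rh-) = 3/8.
Independent loci: 1/2 × 3/8 = 3/16.

3/16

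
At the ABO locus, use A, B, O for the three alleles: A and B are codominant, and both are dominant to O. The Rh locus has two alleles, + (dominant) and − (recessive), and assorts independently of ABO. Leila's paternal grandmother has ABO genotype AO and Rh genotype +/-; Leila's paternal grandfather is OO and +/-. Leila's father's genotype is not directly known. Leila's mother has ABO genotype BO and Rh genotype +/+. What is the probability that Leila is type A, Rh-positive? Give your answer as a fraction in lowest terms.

1/8

Leila's father's ABO genotype from AO × OO: 1/2 AO, 1/2 OO.
Crossing each possibility with the mother BO and summing P(type A): 1/2·1/4 + 1/2·0 = 1/8.
Similarly for Rh via the father's Rh distribution: P(Rh+) = 1.
Independent loci: 1/8 × 1 = 1/8.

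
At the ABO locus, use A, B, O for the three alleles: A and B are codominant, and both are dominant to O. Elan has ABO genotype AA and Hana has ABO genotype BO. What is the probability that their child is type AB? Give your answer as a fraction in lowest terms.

1/2

ABO cross AA × BO → offspring phenotypes: 1/2 A, 1/2 AB.
So P(type AB) = 1/2.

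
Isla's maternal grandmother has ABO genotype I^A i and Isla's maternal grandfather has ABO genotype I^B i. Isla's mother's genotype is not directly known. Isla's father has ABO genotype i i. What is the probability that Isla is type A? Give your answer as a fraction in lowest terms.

Isla's mother's ABO genotype from I^A i × I^B i: 1/4 I^A I^B, 1/4 I^A i, 1/4 I^B i, 1/4 i i.
Crossing each possibility with the father i i and summing P(type A): 1/4·1/2 + 1/4·1/2 + 1/4·0 + 1/4·0 = 1/4.

1/4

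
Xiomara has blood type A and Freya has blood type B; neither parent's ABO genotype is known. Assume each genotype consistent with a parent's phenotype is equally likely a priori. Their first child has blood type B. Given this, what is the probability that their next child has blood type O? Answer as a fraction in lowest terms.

Possible genotypes: Xiomara ∈ {AA, AO}; Freya ∈ {BB, BO}.
Weight each parental genotype pair by prior × P(type-B child):
  AO × BB: posterior weight 2/3; P(next child type O) = 0.
  AO × BO: posterior weight 1/3; P(next child type O) = 1/4.
Weighted sum = 1/12.

1/12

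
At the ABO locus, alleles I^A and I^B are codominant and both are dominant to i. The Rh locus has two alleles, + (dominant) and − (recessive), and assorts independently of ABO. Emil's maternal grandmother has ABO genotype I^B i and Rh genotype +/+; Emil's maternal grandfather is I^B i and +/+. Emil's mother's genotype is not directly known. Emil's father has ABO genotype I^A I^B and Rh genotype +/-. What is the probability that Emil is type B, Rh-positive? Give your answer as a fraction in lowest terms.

1/2

Emil's mother's ABO genotype from I^B i × I^B i: 1/4 I^B I^B, 1/2 I^B i, 1/4 i i.
Crossing each possibility with the father I^A I^B and summing P(type B): 1/4·1/2 + 1/2·1/2 + 1/4·1/2 = 1/2.
Similarly for Rh via the mother's Rh distribution: P(Rh+) = 1.
Independent loci: 1/2 × 1 = 1/2.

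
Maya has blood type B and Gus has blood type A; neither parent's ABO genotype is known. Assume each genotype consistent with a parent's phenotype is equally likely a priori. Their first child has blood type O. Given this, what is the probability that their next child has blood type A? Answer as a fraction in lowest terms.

1/4

Possible genotypes: Maya ∈ {BB, BO}; Gus ∈ {AA, AO}.
Weight each parental genotype pair by prior × P(type-O child):
  BO × AO: posterior weight 1; P(next child type A) = 1/4.
Weighted sum = 1/4.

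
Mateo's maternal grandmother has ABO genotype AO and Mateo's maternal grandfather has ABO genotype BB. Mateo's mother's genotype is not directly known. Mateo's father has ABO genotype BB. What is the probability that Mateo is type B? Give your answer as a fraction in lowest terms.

Mateo's mother's ABO genotype from AO × BB: 1/2 AB, 1/2 BO.
Crossing each possibility with the father BB and summing P(type B): 1/2·1/2 + 1/2·1 = 3/4.

3/4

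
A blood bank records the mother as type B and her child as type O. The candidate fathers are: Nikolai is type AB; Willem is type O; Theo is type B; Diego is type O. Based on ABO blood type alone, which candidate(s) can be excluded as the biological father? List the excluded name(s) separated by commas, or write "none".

A candidate is excluded only if no genotype consistent with his phenotype could produce a type O child with a type B mother.
Nikolai (type AB): no genotype consistent with that phenotype can produce a type-O child with a type-B mother.

Nikolai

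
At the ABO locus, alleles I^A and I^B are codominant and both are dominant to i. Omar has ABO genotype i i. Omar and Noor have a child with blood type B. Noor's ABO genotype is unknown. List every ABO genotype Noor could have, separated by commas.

For each candidate genotype of Noor, check whether crossing it with i i can produce every observed child phenotype.
  I^A I^A → possible child types {A} ✗
  I^A I^B → possible child types {A, B} ✓
  I^A i → possible child types {O, A} ✗
  I^B I^B → possible child types {B} ✓
  I^B i → possible child types {O, B} ✓
  i i → possible child types {O} ✗

I^A I^B, I^B I^B, I^B i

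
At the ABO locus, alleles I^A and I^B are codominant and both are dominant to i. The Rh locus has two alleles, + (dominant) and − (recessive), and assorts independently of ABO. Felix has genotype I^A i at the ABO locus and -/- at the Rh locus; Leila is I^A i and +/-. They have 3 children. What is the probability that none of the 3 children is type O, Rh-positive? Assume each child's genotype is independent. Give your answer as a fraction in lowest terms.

343/512

ABO cross I^A i × I^A i → 1/4 O, 3/4 A.
Rh cross -/- × +/- → 1/2 Rh+, 1/2 Rh-; so P(type O, Rh-positive) = 1/4 × 1/2 = 1/8 per child.
P(not type O, Rh-positive) = 7/8 for one child; (7/8)^3 = 343/512.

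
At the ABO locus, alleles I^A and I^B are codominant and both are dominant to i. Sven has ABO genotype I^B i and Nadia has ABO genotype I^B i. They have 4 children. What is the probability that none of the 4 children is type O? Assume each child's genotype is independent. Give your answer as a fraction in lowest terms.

ABO cross I^B i × I^B i → 1/4 O, 3/4 B.
So P(type O) = 1/4 per child.
P(not type O) = 3/4 for one child; (3/4)^4 = 81/256.

81/256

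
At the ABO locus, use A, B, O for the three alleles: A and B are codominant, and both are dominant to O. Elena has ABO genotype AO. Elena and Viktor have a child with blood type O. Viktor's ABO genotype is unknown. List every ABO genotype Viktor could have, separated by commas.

For each candidate genotype of Viktor, check whether crossing it with AO can produce every observed child phenotype.
  AA → possible child types {A} ✗
  AB → possible child types {A, B, AB} ✗
  AO → possible child types {O, A} ✓
  BB → possible child types {B, AB} ✗
  BO → possible child types {O, A, B, AB} ✓
  OO → possible child types {O, A} ✓

AO, BO, OO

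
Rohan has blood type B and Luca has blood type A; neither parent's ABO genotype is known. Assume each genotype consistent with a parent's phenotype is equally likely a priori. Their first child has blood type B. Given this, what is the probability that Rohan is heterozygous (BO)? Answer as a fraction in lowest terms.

1/3

Possible genotypes: Rohan ∈ {BB, BO}; Luca ∈ {AA, AO}.
Weight each parental genotype pair by prior × P(type-B child):
  BB × AO: posterior weight 2/3.
  BO × AO: posterior weight 1/3.
Sum the posterior weight over pairs where Rohan is BO: 1/3.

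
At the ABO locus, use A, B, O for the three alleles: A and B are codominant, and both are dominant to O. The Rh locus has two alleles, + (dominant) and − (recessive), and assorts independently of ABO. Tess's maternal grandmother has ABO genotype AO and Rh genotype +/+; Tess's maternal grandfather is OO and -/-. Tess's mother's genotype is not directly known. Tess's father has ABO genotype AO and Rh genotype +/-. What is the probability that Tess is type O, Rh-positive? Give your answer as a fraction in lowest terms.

9/32

Tess's mother's ABO genotype from AO × OO: 1/2 AO, 1/2 OO.
Crossing each possibility with the father AO and summing P(type O): 1/2·1/4 + 1/2·1/2 = 3/8.
Similarly for Rh via the mother's Rh distribution: P(Rh+) = 3/4.
Independent loci: 3/8 × 3/4 = 9/32.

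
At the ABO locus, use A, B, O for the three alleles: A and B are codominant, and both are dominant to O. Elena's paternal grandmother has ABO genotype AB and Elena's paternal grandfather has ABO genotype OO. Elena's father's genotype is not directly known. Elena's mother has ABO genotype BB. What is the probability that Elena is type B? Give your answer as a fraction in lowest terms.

3/4

Elena's father's ABO genotype from AB × OO: 1/2 AO, 1/2 BO.
Crossing each possibility with the mother BB and summing P(type B): 1/2·1/2 + 1/2·1 = 3/4.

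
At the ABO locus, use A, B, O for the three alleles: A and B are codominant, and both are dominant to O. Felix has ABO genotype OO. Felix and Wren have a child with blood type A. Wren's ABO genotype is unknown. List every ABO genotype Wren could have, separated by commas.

AA, AB, AO

For each candidate genotype of Wren, check whether crossing it with OO can produce every observed child phenotype.
  AA → possible child types {A} ✓
  AB → possible child types {A, B} ✓
  AO → possible child types {O, A} ✓
  BB → possible child types {B} ✗
  BO → possible child types {O, B} ✗
  OO → possible child types {O} ✗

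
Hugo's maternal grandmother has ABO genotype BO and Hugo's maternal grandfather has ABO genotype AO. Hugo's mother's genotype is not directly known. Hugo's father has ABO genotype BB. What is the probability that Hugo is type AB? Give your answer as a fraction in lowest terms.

1/4

Hugo's mother's ABO genotype from BO × AO: 1/4 AB, 1/4 AO, 1/4 BO, 1/4 OO.
Crossing each possibility with the father BB and summing P(type AB): 1/4·1/2 + 1/4·1/2 + 1/4·0 + 1/4·0 = 1/4.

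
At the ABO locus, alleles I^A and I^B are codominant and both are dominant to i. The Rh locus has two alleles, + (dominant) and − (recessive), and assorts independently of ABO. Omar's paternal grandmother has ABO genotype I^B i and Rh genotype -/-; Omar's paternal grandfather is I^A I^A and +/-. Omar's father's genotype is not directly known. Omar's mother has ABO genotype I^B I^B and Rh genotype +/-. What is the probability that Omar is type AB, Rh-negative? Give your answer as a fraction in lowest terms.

3/16

Omar's father's ABO genotype from I^B i × I^A I^A: 1/2 I^A I^B, 1/2 I^A i.
Crossing each possibility with the mother I^B I^B and summing P(type AB): 1/2·1/2 + 1/2·1/2 = 1/2.
Similarly for Rh via the father's Rh distribution: P(Rh-) = 3/8.
Independent loci: 1/2 × 3/8 = 3/16.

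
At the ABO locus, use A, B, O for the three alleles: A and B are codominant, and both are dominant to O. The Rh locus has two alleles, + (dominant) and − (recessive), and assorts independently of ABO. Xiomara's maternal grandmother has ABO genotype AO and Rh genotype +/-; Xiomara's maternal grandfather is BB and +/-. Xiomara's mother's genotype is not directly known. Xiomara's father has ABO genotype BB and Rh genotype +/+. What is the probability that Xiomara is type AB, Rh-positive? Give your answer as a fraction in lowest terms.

1/4

Xiomara's mother's ABO genotype from AO × BB: 1/2 AB, 1/2 BO.
Crossing each possibility with the father BB and summing P(type AB): 1/2·1/2 + 1/2·0 = 1/4.
Similarly for Rh via the mother's Rh distribution: P(Rh+) = 1.
Independent loci: 1/4 × 1 = 1/4.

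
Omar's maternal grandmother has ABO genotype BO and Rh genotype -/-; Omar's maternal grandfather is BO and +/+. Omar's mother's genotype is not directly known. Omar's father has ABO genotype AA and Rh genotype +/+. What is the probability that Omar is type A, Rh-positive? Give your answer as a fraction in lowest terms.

Omar's mother's ABO genotype from BO × BO: 1/4 BB, 1/2 BO, 1/4 OO.
Crossing each possibility with the father AA and summing P(type A): 1/4·0 + 1/2·1/2 + 1/4·1 = 1/2.
Similarly for Rh via the mother's Rh distribution: P(Rh+) = 1.
Independent loci: 1/2 × 1 = 1/2.

1/2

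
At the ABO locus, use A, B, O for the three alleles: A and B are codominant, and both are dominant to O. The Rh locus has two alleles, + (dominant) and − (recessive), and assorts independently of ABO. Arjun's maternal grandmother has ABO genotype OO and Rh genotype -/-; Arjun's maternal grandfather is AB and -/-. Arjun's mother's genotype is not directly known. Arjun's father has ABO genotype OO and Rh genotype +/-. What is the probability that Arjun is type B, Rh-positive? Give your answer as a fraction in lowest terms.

1/8

Arjun's mother's ABO genotype from OO × AB: 1/2 AO, 1/2 BO.
Crossing each possibility with the father OO and summing P(type B): 1/2·0 + 1/2·1/2 = 1/4.
Similarly for Rh via the mother's Rh distribution: P(Rh+) = 1/2.
Independent loci: 1/4 × 1/2 = 1/8.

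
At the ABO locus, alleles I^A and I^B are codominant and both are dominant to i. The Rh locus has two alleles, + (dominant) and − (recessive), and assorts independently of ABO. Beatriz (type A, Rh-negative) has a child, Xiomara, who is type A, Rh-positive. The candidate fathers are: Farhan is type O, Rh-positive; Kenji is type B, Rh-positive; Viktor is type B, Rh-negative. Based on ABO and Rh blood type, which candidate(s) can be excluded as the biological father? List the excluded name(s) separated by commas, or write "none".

A candidate is excluded only if no genotype consistent with his phenotype could produce a type A, Rh-positive child with a type A, Rh-negative mother.
Viktor (type B, Rh-): no genotype consistent with that phenotype can produce a type-A Rh+ child with a type-A mother.

Viktor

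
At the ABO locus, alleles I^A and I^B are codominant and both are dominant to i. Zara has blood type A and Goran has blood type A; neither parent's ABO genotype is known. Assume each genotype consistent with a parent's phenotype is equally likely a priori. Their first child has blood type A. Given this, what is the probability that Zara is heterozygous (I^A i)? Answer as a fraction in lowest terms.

Possible genotypes: Zara ∈ {I^A I^A, I^A i}; Goran ∈ {I^A I^A, I^A i}.
Weight each parental genotype pair by prior × P(type-A child):
  I^A I^A × I^A I^A: posterior weight 4/15.
  I^A I^A × I^A i: posterior weight 4/15.
  I^A i × I^A I^A: posterior weight 4/15.
  I^A i × I^A i: posterior weight 1/5.
Sum the posterior weight over pairs where Zara is I^A i: 7/15.

7/15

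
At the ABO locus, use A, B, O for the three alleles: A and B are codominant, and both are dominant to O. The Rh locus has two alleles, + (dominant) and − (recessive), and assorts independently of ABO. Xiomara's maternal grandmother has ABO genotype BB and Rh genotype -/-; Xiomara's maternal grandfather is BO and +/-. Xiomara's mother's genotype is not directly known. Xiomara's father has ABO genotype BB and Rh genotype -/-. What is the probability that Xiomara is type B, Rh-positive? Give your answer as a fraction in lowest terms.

1/4

Xiomara's mother's ABO genotype from BB × BO: 1/2 BB, 1/2 BO.
Crossing each possibility with the father BB and summing P(type B): 1/2·1 + 1/2·1 = 1.
Similarly for Rh via the mother's Rh distribution: P(Rh+) = 1/4.
Independent loci: 1 × 1/4 = 1/4.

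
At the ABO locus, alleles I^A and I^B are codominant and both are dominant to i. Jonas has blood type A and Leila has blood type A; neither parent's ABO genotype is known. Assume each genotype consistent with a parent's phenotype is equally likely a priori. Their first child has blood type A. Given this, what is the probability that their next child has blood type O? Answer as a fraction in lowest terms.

1/20

Possible genotypes: Jonas ∈ {I^A I^A, I^A i}; Leila ∈ {I^A I^A, I^A i}.
Weight each parental genotype pair by prior × P(type-A child):
  I^A I^A × I^A I^A: posterior weight 4/15; P(next child type O) = 0.
  I^A I^A × I^A i: posterior weight 4/15; P(next child type O) = 0.
  I^A i × I^A I^A: posterior weight 4/15; P(next child type O) = 0.
  I^A i × I^A i: posterior weight 1/5; P(next child type O) = 1/4.
Weighted sum = 1/20.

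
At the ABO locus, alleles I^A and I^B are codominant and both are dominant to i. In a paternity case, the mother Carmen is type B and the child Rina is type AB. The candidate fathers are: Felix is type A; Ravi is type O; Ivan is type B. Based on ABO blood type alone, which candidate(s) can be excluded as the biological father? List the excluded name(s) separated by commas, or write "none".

Ravi, Ivan

A candidate is excluded only if no genotype consistent with his phenotype could produce a type AB child with a type B mother.
Ravi (type O): no genotype consistent with that phenotype can produce a type-AB child with a type-B mother.
Ivan (type B): no genotype consistent with that phenotype can produce a type-AB child with a type-B mother.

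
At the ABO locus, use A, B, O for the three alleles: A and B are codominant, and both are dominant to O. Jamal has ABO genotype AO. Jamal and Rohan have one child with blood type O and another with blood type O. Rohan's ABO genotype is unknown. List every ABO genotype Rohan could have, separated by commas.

For each candidate genotype of Rohan, check whether crossing it with AO can produce every observed child phenotype.
  AA → possible child types {A} ✗
  AB → possible child types {A, B, AB} ✗
  AO → possible child types {O, A} ✓
  BB → possible child types {B, AB} ✗
  BO → possible child types {O, A, B, AB} ✓
  OO → possible child types {O, A} ✓

AO, BO, OO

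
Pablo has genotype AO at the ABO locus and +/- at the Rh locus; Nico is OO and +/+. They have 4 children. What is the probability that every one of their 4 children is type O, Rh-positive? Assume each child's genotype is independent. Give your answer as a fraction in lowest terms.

1/16

ABO cross AO × OO → 1/2 O, 1/2 A.
Rh cross +/- × +/+ → 1 Rh+; so P(type O, Rh-positive) = 1/2 × 1 = 1/2 per child.
All 4 independent: (1/2)^4 = 1/16.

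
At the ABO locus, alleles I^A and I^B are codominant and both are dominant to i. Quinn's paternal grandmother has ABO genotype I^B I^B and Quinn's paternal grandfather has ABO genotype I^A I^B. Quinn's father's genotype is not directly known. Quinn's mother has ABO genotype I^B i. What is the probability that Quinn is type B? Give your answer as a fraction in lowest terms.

3/4

Quinn's father's ABO genotype from I^B I^B × I^A I^B: 1/2 I^A I^B, 1/2 I^B I^B.
Crossing each possibility with the mother I^B i and summing P(type B): 1/2·1/2 + 1/2·1 = 3/4.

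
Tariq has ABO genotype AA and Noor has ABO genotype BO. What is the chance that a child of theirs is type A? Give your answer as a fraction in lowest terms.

ABO cross AA × BO → offspring phenotypes: 1/2 A, 1/2 AB.
So P(type A) = 1/2.

1/2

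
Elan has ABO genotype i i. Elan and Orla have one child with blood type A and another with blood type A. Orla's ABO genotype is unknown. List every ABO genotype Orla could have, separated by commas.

For each candidate genotype of Orla, check whether crossing it with i i can produce every observed child phenotype.
  I^A I^A → possible child types {A} ✓
  I^A I^B → possible child types {A, B} ✓
  I^A i → possible child types {O, A} ✓
  I^B I^B → possible child types {B} ✗
  I^B i → possible child types {O, B} ✗
  i i → possible child types {O} ✗

I^A I^A, I^A I^B, I^A i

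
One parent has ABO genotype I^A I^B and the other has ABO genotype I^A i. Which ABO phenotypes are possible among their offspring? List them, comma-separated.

A, B, AB

Gametes from I^A I^B × I^A i give offspring ABO genotypes I^A I^A, I^A I^B, I^A i, I^B i, i.e. phenotypes A, B, AB.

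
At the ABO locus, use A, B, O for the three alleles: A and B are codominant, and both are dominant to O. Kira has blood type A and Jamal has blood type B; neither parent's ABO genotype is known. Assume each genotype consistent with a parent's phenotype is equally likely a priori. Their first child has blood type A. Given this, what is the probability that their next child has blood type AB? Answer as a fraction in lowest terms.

5/12

Possible genotypes: Kira ∈ {AA, AO}; Jamal ∈ {BB, BO}.
Weight each parental genotype pair by prior × P(type-A child):
  AA × BO: posterior weight 2/3; P(next child type AB) = 1/2.
  AO × BO: posterior weight 1/3; P(next child type AB) = 1/4.
Weighted sum = 5/12.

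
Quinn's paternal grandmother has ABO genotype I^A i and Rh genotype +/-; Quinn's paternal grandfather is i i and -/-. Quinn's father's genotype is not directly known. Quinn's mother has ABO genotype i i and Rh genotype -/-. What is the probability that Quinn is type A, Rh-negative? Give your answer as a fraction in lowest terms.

3/16

Quinn's father's ABO genotype from I^A i × i i: 1/2 I^A i, 1/2 i i.
Crossing each possibility with the mother i i and summing P(type A): 1/2·1/2 + 1/2·0 = 1/4.
Similarly for Rh via the father's Rh distribution: P(Rh-) = 3/4.
Independent loci: 1/4 × 3/4 = 3/16.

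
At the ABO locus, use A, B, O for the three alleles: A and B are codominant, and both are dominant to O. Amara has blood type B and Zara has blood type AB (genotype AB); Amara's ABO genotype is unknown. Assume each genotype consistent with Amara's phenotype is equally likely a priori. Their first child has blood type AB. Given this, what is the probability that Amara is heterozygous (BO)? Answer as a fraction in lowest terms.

1/3

Possible genotypes: Amara ∈ {BB, BO}; Zara ∈ {AB}.
Weight each parental genotype pair by prior × P(type-AB child):
  BB × AB: posterior weight 2/3.
  BO × AB: posterior weight 1/3.
Sum the posterior weight over pairs where Amara is BO: 1/3.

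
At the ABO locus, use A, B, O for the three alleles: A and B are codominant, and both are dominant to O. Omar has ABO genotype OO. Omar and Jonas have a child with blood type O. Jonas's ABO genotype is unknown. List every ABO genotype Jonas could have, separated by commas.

AO, BO, OO

For each candidate genotype of Jonas, check whether crossing it with OO can produce every observed child phenotype.
  AA → possible child types {A} ✗
  AB → possible child types {A, B} ✗
  AO → possible child types {O, A} ✓
  BB → possible child types {B} ✗
  BO → possible child types {O, B} ✓
  OO → possible child types {O} ✓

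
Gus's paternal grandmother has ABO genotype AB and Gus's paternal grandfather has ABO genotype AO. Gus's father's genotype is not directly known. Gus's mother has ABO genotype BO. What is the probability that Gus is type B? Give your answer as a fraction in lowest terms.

3/8

Gus's father's ABO genotype from AB × AO: 1/4 AA, 1/4 AB, 1/4 AO, 1/4 BO.
Crossing each possibility with the mother BO and summing P(type B): 1/4·0 + 1/4·1/2 + 1/4·1/4 + 1/4·3/4 = 3/8.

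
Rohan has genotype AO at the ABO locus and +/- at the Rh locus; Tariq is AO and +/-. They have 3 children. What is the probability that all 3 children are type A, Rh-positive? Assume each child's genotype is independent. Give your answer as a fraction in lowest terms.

729/4096

ABO cross AO × AO → 1/4 O, 3/4 A.
Rh cross +/- × +/- → 3/4 Rh+, 1/4 Rh-; so P(type A, Rh-positive) = 3/4 × 3/4 = 9/16 per child.
All 3 independent: (9/16)^3 = 729/4096.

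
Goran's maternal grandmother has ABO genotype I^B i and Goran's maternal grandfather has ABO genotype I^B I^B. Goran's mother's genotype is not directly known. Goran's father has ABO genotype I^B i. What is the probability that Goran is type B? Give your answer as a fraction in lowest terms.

7/8

Goran's mother's ABO genotype from I^B i × I^B I^B: 1/2 I^B I^B, 1/2 I^B i.
Crossing each possibility with the father I^B i and summing P(type B): 1/2·1 + 1/2·3/4 = 7/8.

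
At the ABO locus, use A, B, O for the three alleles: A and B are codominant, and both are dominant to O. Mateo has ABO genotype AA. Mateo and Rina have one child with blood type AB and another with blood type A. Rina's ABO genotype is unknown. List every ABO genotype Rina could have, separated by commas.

AB, BO

For each candidate genotype of Rina, check whether crossing it with AA can produce every observed child phenotype.
  AA → possible child types {A} ✗
  AB → possible child types {A, AB} ✓
  AO → possible child types {A} ✗
  BB → possible child types {AB} ✗
  BO → possible child types {A, AB} ✓
  OO → possible child types {A} ✗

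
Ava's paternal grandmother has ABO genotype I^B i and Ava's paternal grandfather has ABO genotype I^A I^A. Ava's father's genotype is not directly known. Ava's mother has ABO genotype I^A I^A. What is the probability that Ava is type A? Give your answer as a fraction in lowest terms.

Ava's father's ABO genotype from I^B i × I^A I^A: 1/2 I^A I^B, 1/2 I^A i.
Crossing each possibility with the mother I^A I^A and summing P(type A): 1/2·1/2 + 1/2·1 = 3/4.

3/4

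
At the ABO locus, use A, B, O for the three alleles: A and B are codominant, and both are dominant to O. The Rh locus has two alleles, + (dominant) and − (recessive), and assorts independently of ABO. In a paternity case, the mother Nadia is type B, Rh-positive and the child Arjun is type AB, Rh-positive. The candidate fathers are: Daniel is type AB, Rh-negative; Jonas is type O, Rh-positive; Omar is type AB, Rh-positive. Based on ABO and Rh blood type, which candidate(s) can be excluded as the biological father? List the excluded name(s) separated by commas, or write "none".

A candidate is excluded only if no genotype consistent with his phenotype could produce a type AB, Rh-positive child with a type B, Rh-positive mother.
Jonas (type O, Rh+): no genotype consistent with that phenotype can produce a type-AB Rh+ child with a type-B mother.

Jonas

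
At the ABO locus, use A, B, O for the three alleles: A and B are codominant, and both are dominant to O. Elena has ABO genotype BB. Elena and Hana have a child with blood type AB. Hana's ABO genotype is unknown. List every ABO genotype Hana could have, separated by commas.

For each candidate genotype of Hana, check whether crossing it with BB can produce every observed child phenotype.
  AA → possible child types {AB} ✓
  AB → possible child types {B, AB} ✓
  AO → possible child types {B, AB} ✓
  BB → possible child types {B} ✗
  BO → possible child types {B} ✗
  OO → possible child types {B} ✗

AA, AB, AO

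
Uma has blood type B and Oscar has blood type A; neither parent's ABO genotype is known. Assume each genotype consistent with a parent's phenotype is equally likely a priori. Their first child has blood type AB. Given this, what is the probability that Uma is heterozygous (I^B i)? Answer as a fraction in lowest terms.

1/3

Possible genotypes: Uma ∈ {I^B I^B, I^B i}; Oscar ∈ {I^A I^A, I^A i}.
Weight each parental genotype pair by prior × P(type-AB child):
  I^B I^B × I^A I^A: posterior weight 4/9.
  I^B I^B × I^A i: posterior weight 2/9.
  I^B i × I^A I^A: posterior weight 2/9.
  I^B i × I^A i: posterior weight 1/9.
Sum the posterior weight over pairs where Uma is I^B i: 1/3.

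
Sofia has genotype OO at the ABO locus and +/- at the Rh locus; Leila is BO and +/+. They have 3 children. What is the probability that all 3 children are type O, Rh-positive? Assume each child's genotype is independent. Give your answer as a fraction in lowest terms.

1/8

ABO cross OO × BO → 1/2 O, 1/2 B.
Rh cross +/- × +/+ → 1 Rh+; so P(type O, Rh-positive) = 1/2 × 1 = 1/2 per child.
All 3 independent: (1/2)^3 = 1/8.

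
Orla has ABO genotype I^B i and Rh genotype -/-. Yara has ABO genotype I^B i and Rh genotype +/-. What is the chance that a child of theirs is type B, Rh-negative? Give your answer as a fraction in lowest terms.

3/8

ABO cross I^B i × I^B i → offspring phenotypes: 1/4 O, 3/4 B.
Rh cross -/- × +/- → 1/2 Rh+, 1/2 Rh-.
Independent loci: P(type B, Rh-negative) = 3/4 × 1/2 = 3/8.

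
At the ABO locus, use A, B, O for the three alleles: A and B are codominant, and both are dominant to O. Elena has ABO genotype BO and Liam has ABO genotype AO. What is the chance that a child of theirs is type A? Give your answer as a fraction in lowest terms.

1/4

ABO cross BO × AO → offspring phenotypes: 1/4 O, 1/4 A, 1/4 B, 1/4 AB.
So P(type A) = 1/4.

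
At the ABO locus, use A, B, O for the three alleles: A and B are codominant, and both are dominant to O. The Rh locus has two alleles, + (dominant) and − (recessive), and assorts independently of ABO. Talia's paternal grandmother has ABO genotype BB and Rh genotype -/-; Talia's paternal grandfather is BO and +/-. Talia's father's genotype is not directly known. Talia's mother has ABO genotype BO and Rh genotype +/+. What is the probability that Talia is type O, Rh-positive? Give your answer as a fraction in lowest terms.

1/8

Talia's father's ABO genotype from BB × BO: 1/2 BB, 1/2 BO.
Crossing each possibility with the mother BO and summing P(type O): 1/2·0 + 1/2·1/4 = 1/8.
Similarly for Rh via the father's Rh distribution: P(Rh+) = 1.
Independent loci: 1/8 × 1 = 1/8.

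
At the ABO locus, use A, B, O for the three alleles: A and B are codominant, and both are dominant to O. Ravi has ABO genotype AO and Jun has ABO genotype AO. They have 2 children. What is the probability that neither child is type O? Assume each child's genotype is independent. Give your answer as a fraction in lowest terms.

9/16

ABO cross AO × AO → 1/4 O, 3/4 A.
So P(type O) = 1/4 per child.
P(not type O) = 3/4 for one child; (3/4)^2 = 9/16.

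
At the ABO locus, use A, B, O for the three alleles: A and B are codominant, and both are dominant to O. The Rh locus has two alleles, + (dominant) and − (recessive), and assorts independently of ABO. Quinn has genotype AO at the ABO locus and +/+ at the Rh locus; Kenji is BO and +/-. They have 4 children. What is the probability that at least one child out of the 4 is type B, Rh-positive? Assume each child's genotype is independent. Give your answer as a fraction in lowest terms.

ABO cross AO × BO → 1/4 O, 1/4 A, 1/4 B, 1/4 AB.
Rh cross +/+ × +/- → 1 Rh+; so P(type B, Rh-positive) = 1/4 × 1 = 1/4 per child.
P(none) = (3/4)^4 = 81/256; P(at least one) = 1 − 81/256 = 175/256.

175/256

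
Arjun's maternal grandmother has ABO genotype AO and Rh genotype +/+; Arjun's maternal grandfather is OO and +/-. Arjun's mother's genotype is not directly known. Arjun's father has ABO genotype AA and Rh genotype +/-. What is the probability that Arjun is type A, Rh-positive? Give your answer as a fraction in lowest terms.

Arjun's mother's ABO genotype from AO × OO: 1/2 AO, 1/2 OO.
Crossing each possibility with the father AA and summing P(type A): 1/2·1 + 1/2·1 = 1.
Similarly for Rh via the mother's Rh distribution: P(Rh+) = 7/8.
Independent loci: 1 × 7/8 = 7/8.

7/8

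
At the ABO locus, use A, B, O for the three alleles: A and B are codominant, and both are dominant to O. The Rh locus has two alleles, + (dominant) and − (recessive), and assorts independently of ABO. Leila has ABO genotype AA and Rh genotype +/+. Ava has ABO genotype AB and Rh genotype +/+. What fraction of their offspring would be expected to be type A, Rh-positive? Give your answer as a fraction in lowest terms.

1/2

ABO cross AA × AB → offspring phenotypes: 1/2 A, 1/2 AB.
Rh cross +/+ × +/+ → 1 Rh+.
Independent loci: P(type A, Rh-positive) = 1/2 × 1 = 1/2.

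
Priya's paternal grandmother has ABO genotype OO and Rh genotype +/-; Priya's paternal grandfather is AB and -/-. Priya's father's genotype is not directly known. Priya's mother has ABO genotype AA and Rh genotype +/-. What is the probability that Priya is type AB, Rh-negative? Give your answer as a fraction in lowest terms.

3/32

Priya's father's ABO genotype from OO × AB: 1/2 AO, 1/2 BO.
Crossing each possibility with the mother AA and summing P(type AB): 1/2·0 + 1/2·1/2 = 1/4.
Similarly for Rh via the father's Rh distribution: P(Rh-) = 3/8.
Independent loci: 1/4 × 3/8 = 3/32.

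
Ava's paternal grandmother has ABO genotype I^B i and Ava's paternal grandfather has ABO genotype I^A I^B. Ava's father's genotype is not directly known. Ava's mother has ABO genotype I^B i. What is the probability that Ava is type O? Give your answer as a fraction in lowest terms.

Ava's father's ABO genotype from I^B i × I^A I^B: 1/4 I^A I^B, 1/4 I^A i, 1/4 I^B I^B, 1/4 I^B i.
Crossing each possibility with the mother I^B i and summing P(type O): 1/4·0 + 1/4·1/4 + 1/4·0 + 1/4·1/4 = 1/8.

1/8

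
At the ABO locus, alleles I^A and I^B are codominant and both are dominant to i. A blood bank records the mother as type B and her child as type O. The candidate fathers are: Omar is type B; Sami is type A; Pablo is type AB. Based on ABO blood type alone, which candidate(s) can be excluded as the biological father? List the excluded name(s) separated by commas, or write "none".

Pablo

A candidate is excluded only if no genotype consistent with his phenotype could produce a type O child with a type B mother.
Pablo (type AB): no genotype consistent with that phenotype can produce a type-O child with a type-B mother.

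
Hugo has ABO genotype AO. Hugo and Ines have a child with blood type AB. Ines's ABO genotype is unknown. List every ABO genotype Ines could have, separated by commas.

AB, BB, BO

For each candidate genotype of Ines, check whether crossing it with AO can produce every observed child phenotype.
  AA → possible child types {A} ✗
  AB → possible child types {A, B, AB} ✓
  AO → possible child types {O, A} ✗
  BB → possible child types {B, AB} ✓
  BO → possible child types {O, A, B, AB} ✓
  OO → possible child types {O, A} ✗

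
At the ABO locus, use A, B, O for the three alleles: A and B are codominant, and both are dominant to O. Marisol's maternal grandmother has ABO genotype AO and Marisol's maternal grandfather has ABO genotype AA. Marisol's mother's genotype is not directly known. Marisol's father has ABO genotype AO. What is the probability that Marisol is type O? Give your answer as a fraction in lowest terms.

Marisol's mother's ABO genotype from AO × AA: 1/2 AA, 1/2 AO.
Crossing each possibility with the father AO and summing P(type O): 1/2·0 + 1/2·1/4 = 1/8.

1/8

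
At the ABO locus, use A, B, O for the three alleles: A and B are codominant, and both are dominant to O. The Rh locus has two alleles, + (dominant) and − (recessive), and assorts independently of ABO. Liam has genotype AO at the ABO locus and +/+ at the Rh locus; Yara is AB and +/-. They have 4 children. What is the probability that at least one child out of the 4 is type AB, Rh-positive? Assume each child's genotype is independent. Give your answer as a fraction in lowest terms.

175/256

ABO cross AO × AB → 1/2 A, 1/4 B, 1/4 AB.
Rh cross +/+ × +/- → 1 Rh+; so P(type AB, Rh-positive) = 1/4 × 1 = 1/4 per child.
P(none) = (3/4)^4 = 81/256; P(at least one) = 1 − 81/256 = 175/256.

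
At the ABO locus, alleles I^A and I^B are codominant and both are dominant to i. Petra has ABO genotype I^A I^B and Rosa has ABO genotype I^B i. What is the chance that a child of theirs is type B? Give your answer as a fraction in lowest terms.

ABO cross I^A I^B × I^B i → offspring phenotypes: 1/4 A, 1/2 B, 1/4 AB.
So P(type B) = 1/2.

1/2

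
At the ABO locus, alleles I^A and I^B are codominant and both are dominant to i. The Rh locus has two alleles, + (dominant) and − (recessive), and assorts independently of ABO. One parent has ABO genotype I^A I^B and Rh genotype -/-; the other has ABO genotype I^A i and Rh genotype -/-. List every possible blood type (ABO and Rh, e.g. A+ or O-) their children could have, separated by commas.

Gametes from I^A I^B × I^A i give offspring ABO genotypes I^A I^A, I^A I^B, I^A i, I^B i, i.e. phenotypes A, B, AB.
Rh cross -/- × -/- → phenotypes Rh-.
Combining independently: A-, B-, AB-.

A-, B-, AB-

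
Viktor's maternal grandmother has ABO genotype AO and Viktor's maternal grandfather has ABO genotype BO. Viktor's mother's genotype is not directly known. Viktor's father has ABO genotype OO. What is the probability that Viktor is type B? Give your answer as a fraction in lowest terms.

Viktor's mother's ABO genotype from AO × BO: 1/4 AB, 1/4 AO, 1/4 BO, 1/4 OO.
Crossing each possibility with the father OO and summing P(type B): 1/4·1/2 + 1/4·0 + 1/4·1/2 + 1/4·0 = 1/4.

1/4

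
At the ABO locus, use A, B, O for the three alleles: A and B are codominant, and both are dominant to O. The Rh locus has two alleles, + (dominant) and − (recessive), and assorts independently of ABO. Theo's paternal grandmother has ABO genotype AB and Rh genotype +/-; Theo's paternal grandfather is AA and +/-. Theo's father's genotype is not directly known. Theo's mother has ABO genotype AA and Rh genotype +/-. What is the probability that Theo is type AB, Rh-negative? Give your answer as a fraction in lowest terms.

1/16

Theo's father's ABO genotype from AB × AA: 1/2 AA, 1/2 AB.
Crossing each possibility with the mother AA and summing P(type AB): 1/2·0 + 1/2·1/2 = 1/4.
Similarly for Rh via the father's Rh distribution: P(Rh-) = 1/4.
Independent loci: 1/4 × 1/4 = 1/16.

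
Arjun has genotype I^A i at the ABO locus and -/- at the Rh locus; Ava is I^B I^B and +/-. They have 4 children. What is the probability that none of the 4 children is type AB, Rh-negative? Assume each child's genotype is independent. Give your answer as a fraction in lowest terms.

81/256

ABO cross I^A i × I^B I^B → 1/2 B, 1/2 AB.
Rh cross -/- × +/- → 1/2 Rh+, 1/2 Rh-; so P(type AB, Rh-negative) = 1/2 × 1/2 = 1/4 per child.
P(not type AB, Rh-negative) = 3/4 for one child; (3/4)^4 = 81/256.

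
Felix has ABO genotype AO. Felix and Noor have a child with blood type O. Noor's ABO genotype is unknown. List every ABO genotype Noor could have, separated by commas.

AO, BO, OO

For each candidate genotype of Noor, check whether crossing it with AO can produce every observed child phenotype.
  AA → possible child types {A} ✗
  AB → possible child types {A, B, AB} ✗
  AO → possible child types {O, A} ✓
  BB → possible child types {B, AB} ✗
  BO → possible child types {O, A, B, AB} ✓
  OO → possible child types {O, A} ✓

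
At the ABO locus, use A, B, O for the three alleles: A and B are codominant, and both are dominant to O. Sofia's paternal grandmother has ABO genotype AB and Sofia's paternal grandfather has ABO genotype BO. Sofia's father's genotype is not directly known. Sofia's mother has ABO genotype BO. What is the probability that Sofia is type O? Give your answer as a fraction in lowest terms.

Sofia's father's ABO genotype from AB × BO: 1/4 AB, 1/4 AO, 1/4 BB, 1/4 BO.
Crossing each possibility with the mother BO and summing P(type O): 1/4·0 + 1/4·1/4 + 1/4·0 + 1/4·1/4 = 1/8.

1/8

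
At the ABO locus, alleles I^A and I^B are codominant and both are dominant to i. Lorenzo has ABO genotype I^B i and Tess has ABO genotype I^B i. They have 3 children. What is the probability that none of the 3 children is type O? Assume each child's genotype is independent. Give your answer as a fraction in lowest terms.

ABO cross I^B i × I^B i → 1/4 O, 3/4 B.
So P(type O) = 1/4 per child.
P(not type O) = 3/4 for one child; (3/4)^3 = 27/64.

27/64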